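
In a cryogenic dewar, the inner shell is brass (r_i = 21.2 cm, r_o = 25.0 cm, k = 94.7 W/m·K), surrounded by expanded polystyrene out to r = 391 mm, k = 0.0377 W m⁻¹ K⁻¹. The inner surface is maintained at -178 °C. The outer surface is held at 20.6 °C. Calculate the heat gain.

Q = 65.2 W

Resistance network (inner→outer):
  R_brass = (1/0.212 − 1/0.250)/(4πk) = 0.7170/(4π·94.7) = 6.025×10^-4 K/W
  R_expanded polystyrene = (1/0.250 − 1/0.391)/(4πk) = 1.442/(4π·0.0377) = 3.045 K/W
ΣR = 6.025×10^-4 + 3.045 = 3.046 K/W
Q = ΔT/ΣR = (-178 °C − 20.6 °C)/3.046 = -65.2 W
(Negative Q ⇒ heat flows inward; heat gain = 65.2 W.)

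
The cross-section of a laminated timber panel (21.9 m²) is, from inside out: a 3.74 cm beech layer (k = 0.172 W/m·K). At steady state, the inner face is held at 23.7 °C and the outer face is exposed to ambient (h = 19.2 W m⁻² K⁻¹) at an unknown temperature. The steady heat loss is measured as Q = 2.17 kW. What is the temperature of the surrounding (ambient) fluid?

Sum the resistances:
  R_beech = L/(kA) = 0.0374/(0.172·21.9) = 0.009929 K/W
  R_conv,out = 1/(hA) = 1/(19.2·21.9) = 0.002378 K/W
ΣR = 0.01231 K/W
ΔT = Q·ΣR = 2170 × 0.01231 = 26.71 K
Heat flows outward, so T_out = T_in − ΔT = 23.7 − 26.71 = -3.01 °C

T_out = -3.01 °C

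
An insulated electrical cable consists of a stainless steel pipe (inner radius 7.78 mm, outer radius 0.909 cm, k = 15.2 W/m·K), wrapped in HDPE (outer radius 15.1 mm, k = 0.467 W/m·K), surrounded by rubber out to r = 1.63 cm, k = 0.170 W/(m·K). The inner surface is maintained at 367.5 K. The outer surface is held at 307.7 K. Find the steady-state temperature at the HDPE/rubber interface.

T = 325.1 K

Series thermal resistances, inner to outer:
  R'_stainless steel = ln(0.00909/0.00778)/(2πk) = 0.1556/(2π·15.2) = 0.001629 m·K/W
  R'_HDPE = ln(0.0151/0.00909)/(2πk) = 0.5075/(2π·0.467) = 0.1730 m·K/W
  R'_rubber = ln(0.0163/0.0151)/(2πk) = 0.07647/(2π·0.170) = 0.07159 m·K/W
ΣR = 0.001629 + 0.1730 + 0.07159 = 0.2462 m·K/W
Q' = ΔT/ΣR = (367.5 K − 307.7 K)/0.2462 = 242.9 W/m
From the inner boundary to the HDPE/rubber interface, ΣR_partial = 0.1746 m·K/W.
T_interface = T_in − Q'·ΣR_partial = 367.5 K − (242.9)(0.1746) = 325.1 K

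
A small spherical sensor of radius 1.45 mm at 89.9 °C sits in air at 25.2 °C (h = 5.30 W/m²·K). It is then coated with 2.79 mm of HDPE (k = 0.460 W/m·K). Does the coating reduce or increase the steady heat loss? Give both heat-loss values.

increases: 0.00906 → 0.0708 W

Critical radius for a sphere: r_cr = 2k/h = 0.174 m = 17.4 cm.
Outer radius after coating: r₂ = 0.00145 + 0.00279 = 0.00424 m.
Since r₁ < r_cr and r₂ ≤ r_cr, the coating moves toward the maximum at r_cr — heat loss rises.
Bare: R = 1/(4πr₁²h) = 7141 K/W; Q = 64.7/7141 = 0.00906 W.
Coated: R = R_cond + R_conv = 913.7 K/W; Q = 64.7/913.7 = 0.0708 W.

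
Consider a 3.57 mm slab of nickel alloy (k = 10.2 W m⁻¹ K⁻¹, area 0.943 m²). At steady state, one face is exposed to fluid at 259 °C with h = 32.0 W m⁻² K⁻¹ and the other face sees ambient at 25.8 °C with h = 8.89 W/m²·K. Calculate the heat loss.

Resistance network (inner→outer):
  R_conv,in = 1/(hA) = 1/(32.0·0.943) = 0.03314 K/W
  R_nickel alloy = L/(kA) = 0.00357/(10.2·0.943) = 3.712×10^-4 K/W
  R_conv,out = 1/(hA) = 1/(8.89·0.943) = 0.1193 K/W
ΣR = 0.03314 + 3.712×10^-4 + 0.1193 = 0.1528 K/W
Q = ΔT/ΣR = (259 °C − 25.8 °C)/0.1528 = 1530 W

Q = 1530 W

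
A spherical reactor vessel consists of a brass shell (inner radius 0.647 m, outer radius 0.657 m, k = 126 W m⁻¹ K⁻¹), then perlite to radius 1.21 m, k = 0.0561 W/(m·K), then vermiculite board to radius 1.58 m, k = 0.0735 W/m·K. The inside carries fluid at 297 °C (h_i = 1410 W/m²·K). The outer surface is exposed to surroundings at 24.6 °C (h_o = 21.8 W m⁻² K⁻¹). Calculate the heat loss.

Resistance network (inner→outer):
  R_conv,in = 1/(4πr²h) = 1/(4π·0.647²·1410) = 1.348×10^-4 K/W
  R_brass = (1/0.647 − 1/0.657)/(4πk) = 0.02353/(4π·126) = 1.486×10^-5 K/W
  R_perlite = (1/0.657 − 1/1.21)/(4πk) = 0.6956/(4π·0.0561) = 0.9867 K/W
  R_vermiculite board = (1/1.21 − 1/1.58)/(4πk) = 0.1935/(4π·0.0735) = 0.2095 K/W
  R_conv,out = 1/(4πr²h) = 1/(4π·1.58²·21.8) = 0.001462 K/W
ΣR = 1.348×10^-4 + 1.486×10^-5 + 0.9867 + 0.2095 + 0.001462 = 1.198 K/W
Q = ΔT/ΣR = (297 °C − 24.6 °C)/1.198 = 227 W

Q = 227 W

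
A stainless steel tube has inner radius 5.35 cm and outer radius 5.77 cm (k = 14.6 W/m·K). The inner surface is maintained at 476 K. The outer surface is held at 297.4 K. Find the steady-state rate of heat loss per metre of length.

Q' = 2πk·ΔT/ln(r₂/r₁) = 2π × 14.6 × 178.6 / ln(0.0577/0.0535) = 2.17×10^5 W/m

Q' = 217 kW/m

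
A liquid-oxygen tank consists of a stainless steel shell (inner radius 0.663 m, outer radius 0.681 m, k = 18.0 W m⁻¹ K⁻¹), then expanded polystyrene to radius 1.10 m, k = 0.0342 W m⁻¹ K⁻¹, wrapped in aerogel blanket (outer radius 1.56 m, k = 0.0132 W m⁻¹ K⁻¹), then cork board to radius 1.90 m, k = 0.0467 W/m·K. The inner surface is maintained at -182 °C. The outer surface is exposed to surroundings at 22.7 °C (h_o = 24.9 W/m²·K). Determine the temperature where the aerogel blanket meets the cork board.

T = 9.8 °C

Resistance network (inner→outer):
  R_stainless steel = (1/0.663 − 1/0.681)/(4πk) = 0.03987/(4π·18.0) = 1.763×10^-4 K/W
  R_expanded polystyrene = (1/0.681 − 1/1.10)/(4πk) = 0.5593/(4π·0.0342) = 1.301 K/W
  R_aerogel blanket = (1/1.10 − 1/1.56)/(4πk) = 0.2681/(4π·0.0132) = 1.616 K/W
  R_cork board = (1/1.56 − 1/1.90)/(4πk) = 0.1147/(4π·0.0467) = 0.1955 K/W
  R_conv,out = 1/(4πr²h) = 1/(4π·1.90²·24.9) = 8.853×10^-4 K/W
ΣR = 1.763×10^-4 + 1.301 + 1.616 + 0.1955 + 8.853×10^-4 = 3.114 K/W
Q = ΔT/ΣR = (-182 °C − 22.7 °C)/3.114 = -65.74 W
From the inner boundary to the aerogel blanket/cork board interface, ΣR_partial = 2.917 K/W.
T_interface = T_in − Q·ΣR_partial = -182 °C − (-65.74)(2.917) = 9.8 °C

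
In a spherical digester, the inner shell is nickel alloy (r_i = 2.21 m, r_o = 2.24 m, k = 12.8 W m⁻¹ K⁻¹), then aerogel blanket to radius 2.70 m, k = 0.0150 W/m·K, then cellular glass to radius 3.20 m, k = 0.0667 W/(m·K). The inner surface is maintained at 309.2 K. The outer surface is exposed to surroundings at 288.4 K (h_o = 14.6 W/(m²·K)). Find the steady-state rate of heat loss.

Resistance network (inner→outer):
  R_nickel alloy = (1/2.21 − 1/2.24)/(4πk) = 0.006060/(4π·12.8) = 3.768×10^-5 K/W
  R_aerogel blanket = (1/2.24 − 1/2.70)/(4πk) = 0.07606/(4π·0.0150) = 0.4035 K/W
  R_cellular glass = (1/2.70 − 1/3.20)/(4πk) = 0.05787/(4π·0.0667) = 0.06904 K/W
  R_conv,out = 1/(4πr²h) = 1/(4π·3.20²·14.6) = 5.323×10^-4 K/W
ΣR = 3.768×10^-5 + 0.4035 + 0.06904 + 5.323×10^-4 = 0.4731 K/W
Q = ΔT/ΣR = (309.2 K − 288.4 K)/0.4731 = 44.0 W

Q = 44.0 W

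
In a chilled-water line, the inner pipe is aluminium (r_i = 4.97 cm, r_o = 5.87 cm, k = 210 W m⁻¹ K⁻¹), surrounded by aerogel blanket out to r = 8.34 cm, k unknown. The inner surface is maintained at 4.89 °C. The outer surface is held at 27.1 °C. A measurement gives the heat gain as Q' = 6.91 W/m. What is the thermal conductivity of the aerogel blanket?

k = 0.0174 W/m·K

ΣR = ΔT/Q' = |4.89 − 27.1|/6.91 = 3.214 m·K/W
Known resistances:
  R'_aluminium = ln(0.0587/0.0497)/(2πk) = 0.1664/(2π·210) = 1.261×10^-4 m·K/W
R_aerogel blanket = ΣR − ΣR_known = 3.214 − 1.261×10^-4 = 3.214 m·K/W
ln(r₂/r₁)/(2πk) = 3.214 ⇒ k = 0.3512/(2π·3.214) = 0.0174 W/m·K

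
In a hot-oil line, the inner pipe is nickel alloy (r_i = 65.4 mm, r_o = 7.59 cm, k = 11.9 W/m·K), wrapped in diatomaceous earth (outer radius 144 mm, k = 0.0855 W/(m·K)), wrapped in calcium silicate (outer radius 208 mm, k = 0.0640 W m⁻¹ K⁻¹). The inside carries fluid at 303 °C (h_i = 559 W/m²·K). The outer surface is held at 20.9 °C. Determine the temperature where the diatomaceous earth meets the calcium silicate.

T = 143 °C

Series thermal resistances, inner to outer:
  R'_conv,in = 1/(2πr h) = 1/(2π·0.0654·559) = 0.004353 m·K/W
  R'_nickel alloy = ln(0.0759/0.0654)/(2πk) = 0.1489/(2π·11.9) = 0.001991 m·K/W
  R'_diatomaceous earth = ln(0.144/0.0759)/(2πk) = 0.6404/(2π·0.0855) = 1.192 m·K/W
  R'_calcium silicate = ln(0.208/0.144)/(2πk) = 0.3677/(2π·0.0640) = 0.9145 m·K/W
ΣR = 0.004353 + 0.001991 + 1.192 + 0.9145 = 2.113 m·K/W
Q' = ΔT/ΣR = (303 °C − 20.9 °C)/2.113 = 133.5 W/m
From the inner boundary to the diatomaceous earth/calcium silicate interface, ΣR_partial = 1.198 m·K/W.
T_interface = T_in − Q'·ΣR_partial = 303 °C − (133.5)(1.198) = 143 °C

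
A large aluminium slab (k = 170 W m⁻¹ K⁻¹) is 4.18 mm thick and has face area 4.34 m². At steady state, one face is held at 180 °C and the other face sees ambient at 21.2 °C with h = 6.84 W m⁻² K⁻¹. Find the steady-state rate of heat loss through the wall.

Q = 4.71 kW

Treat each layer as a resistance in series:
  R_aluminium = L/(kA) = 0.00418/(170·4.34) = 5.665×10^-6 K/W
  R_conv,out = 1/(hA) = 1/(6.84·4.34) = 0.03369 K/W
ΣR = 5.665×10^-6 + 0.03369 = 0.03370 K/W
Q = ΔT/ΣR = (180 °C − 21.2 °C)/0.03370 = 4710 W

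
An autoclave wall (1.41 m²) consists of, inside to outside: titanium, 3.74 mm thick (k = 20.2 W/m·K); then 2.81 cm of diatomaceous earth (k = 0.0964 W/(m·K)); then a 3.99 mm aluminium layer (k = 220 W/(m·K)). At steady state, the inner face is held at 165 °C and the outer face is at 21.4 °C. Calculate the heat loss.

Q = 694 W

Series thermal resistances, inner to outer:
  R_titanium = L/(kA) = 0.00374/(20.2·1.41) = 1.313×10^-4 K/W
  R_diatomaceous earth = L/(kA) = 0.0281/(0.0964·1.41) = 0.2067 K/W
  R_aluminium = L/(kA) = 0.00399/(220·1.41) = 1.286×10^-5 K/W
ΣR = 1.313×10^-4 + 0.2067 + 1.286×10^-5 = 0.2068 K/W
Q = ΔT/ΣR = (165 °C − 21.4 °C)/0.2068 = 694 W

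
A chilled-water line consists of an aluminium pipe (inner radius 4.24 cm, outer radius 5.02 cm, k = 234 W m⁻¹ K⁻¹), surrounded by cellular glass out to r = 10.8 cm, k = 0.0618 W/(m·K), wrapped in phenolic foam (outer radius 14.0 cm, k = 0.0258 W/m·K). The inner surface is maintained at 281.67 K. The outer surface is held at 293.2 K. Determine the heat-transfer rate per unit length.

Q' = 3.23 W/m

Treat each layer as a resistance in series:
  R'_aluminium = ln(0.0502/0.0424)/(2πk) = 0.1689/(2π·234) = 1.149×10^-4 m·K/W
  R'_cellular glass = ln(0.108/0.0502)/(2πk) = 0.7661/(2π·0.0618) = 1.973 m·K/W
  R'_phenolic foam = ln(0.140/0.108)/(2πk) = 0.2595/(2π·0.0258) = 1.601 m·K/W
ΣR = 1.149×10^-4 + 1.973 + 1.601 = 3.574 m·K/W
Q' = ΔT/ΣR = (281.67 K − 293.2 K)/3.574 = -3.23 W/m
(Negative Q' ⇒ heat flows inward; heat gain = 3.23 W/m.)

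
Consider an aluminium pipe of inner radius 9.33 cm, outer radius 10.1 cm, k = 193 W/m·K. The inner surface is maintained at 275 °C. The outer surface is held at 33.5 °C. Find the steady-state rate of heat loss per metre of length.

Q' = 3690 kW/m

Q' = 2πk·ΔT/ln(r₂/r₁) = 2π × 193 × 241.5 / ln(0.101/0.0933) = 3.69×10^6 W/m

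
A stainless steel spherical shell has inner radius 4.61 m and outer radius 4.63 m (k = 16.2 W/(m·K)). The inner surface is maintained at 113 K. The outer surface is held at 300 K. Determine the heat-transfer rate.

Q = 4πk·ΔT/(1/r₁ − 1/r₂) = 4π × 16.2 × 187 / (1/4.61 − 1/4.63) = 4.06×10^7 W

Q = 4.06×10^7 W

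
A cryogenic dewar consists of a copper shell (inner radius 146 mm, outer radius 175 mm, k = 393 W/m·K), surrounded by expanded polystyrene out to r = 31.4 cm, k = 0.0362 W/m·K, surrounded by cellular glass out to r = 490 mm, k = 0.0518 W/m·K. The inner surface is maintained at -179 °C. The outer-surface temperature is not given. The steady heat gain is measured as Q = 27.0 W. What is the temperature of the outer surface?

Series resistances:
  R_copper = (1/0.146 − 1/0.175)/(4πk) = 1.135/(4π·393) = 2.298×10^-4 K/W
  R_expanded polystyrene = (1/0.175 − 1/0.314)/(4πk) = 2.530/(4π·0.0362) = 5.561 K/W
  R_cellular glass = (1/0.314 − 1/0.490)/(4πk) = 1.144/(4π·0.0518) = 1.757 K/W
ΣR = 7.318 K/W
ΔT = Q·ΣR = 27.0 × 7.318 = 197.6 K
Heat flows inward, so T_out = T_in + ΔT = -179 + 197.6 = 18.6 °C

T_out = 18.6 °C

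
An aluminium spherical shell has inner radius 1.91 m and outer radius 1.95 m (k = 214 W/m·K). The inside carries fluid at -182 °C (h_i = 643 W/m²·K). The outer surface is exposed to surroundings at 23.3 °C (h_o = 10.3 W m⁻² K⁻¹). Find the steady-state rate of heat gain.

Q = 99200 W

Series thermal resistances, inner to outer:
  R_conv,in = 1/(4πr²h) = 1/(4π·1.91²·643) = 3.392×10^-5 K/W
  R_aluminium = (1/1.91 − 1/1.95)/(4πk) = 0.01074/(4π·214) = 3.994×10^-6 K/W
  R_conv,out = 1/(4πr²h) = 1/(4π·1.95²·10.3) = 0.002032 K/W
ΣR = 3.392×10^-5 + 3.994×10^-6 + 0.002032 = 0.002070 K/W
Q = ΔT/ΣR = (-182 °C − 23.3 °C)/0.002070 = -99200 W
(Negative Q ⇒ heat flows inward; heat gain = 99200 W.)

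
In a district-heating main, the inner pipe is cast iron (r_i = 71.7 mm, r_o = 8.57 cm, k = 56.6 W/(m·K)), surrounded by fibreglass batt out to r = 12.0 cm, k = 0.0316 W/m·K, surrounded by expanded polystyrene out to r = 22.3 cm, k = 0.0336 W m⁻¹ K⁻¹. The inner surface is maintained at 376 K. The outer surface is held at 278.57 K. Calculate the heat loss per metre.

Series thermal resistances, inner to outer:
  R'_cast iron = ln(0.0857/0.0717)/(2πk) = 0.1784/(2π·56.6) = 5.015×10^-4 m·K/W
  R'_fibreglass batt = ln(0.120/0.0857)/(2πk) = 0.3366/(2π·0.0316) = 1.695 m·K/W
  R'_expanded polystyrene = ln(0.223/0.120)/(2πk) = 0.6197/(2π·0.0336) = 2.935 m·K/W
ΣR = 5.015×10^-4 + 1.695 + 2.935 = 4.631 m·K/W
Q' = ΔT/ΣR = (376 K − 278.57 K)/4.631 = 21.0 W/m

Q' = 21.0 W/m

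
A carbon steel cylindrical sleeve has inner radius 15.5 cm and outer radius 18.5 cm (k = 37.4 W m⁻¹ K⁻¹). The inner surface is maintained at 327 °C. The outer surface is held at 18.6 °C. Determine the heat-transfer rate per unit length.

Q' = 410 kW/m

Q' = 2πk·ΔT/ln(r₂/r₁) = 2π × 37.4 × 308.4 / ln(0.185/0.155) = 4.10×10^5 W/m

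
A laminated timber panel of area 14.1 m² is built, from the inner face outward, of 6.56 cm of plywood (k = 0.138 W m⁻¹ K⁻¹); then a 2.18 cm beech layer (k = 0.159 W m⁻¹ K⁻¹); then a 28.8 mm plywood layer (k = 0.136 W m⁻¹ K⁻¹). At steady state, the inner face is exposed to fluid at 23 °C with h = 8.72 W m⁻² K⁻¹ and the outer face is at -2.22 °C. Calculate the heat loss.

Q = 379 W

Series thermal resistances, inner to outer:
  R_conv,in = 1/(hA) = 1/(8.72·14.1) = 0.008133 K/W
  R_plywood = L/(kA) = 0.0656/(0.138·14.1) = 0.03371 K/W
  R_beech = L/(kA) = 0.0218/(0.159·14.1) = 0.009724 K/W
  R_plywood = L/(kA) = 0.0288/(0.136·14.1) = 0.01502 K/W
ΣR = 0.008133 + 0.03371 + 0.009724 + 0.01502 = 0.06659 K/W
Q = ΔT/ΣR = (23 °C − -2.22 °C)/0.06659 = 379 W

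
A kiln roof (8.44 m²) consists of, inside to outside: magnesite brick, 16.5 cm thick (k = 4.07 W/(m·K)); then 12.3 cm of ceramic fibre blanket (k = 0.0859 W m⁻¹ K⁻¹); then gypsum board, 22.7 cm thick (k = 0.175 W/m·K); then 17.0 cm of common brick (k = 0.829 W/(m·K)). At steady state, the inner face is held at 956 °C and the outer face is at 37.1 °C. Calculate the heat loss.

Treat each layer as a resistance in series:
  R_magnesite brick = L/(kA) = 0.165/(4.07·8.44) = 0.004803 K/W
  R_ceramic fibre blanket = L/(kA) = 0.123/(0.0859·8.44) = 0.1697 K/W
  R_gypsum board = L/(kA) = 0.227/(0.175·8.44) = 0.1537 K/W
  R_common brick = L/(kA) = 0.170/(0.829·8.44) = 0.02430 K/W
ΣR = 0.004803 + 0.1697 + 0.1537 + 0.02430 = 0.3525 K/W
Q = ΔT/ΣR = (956 °C − 37.1 °C)/0.3525 = 2610 W

Q = 2.61 kW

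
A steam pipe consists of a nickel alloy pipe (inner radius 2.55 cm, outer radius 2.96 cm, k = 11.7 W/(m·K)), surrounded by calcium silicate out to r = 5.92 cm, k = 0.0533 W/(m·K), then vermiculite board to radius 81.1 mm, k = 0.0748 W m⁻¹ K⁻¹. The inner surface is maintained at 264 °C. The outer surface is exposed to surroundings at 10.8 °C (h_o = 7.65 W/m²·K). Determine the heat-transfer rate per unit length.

Treat each layer as a resistance in series:
  R'_nickel alloy = ln(0.0296/0.0255)/(2πk) = 0.1491/(2π·11.7) = 0.002028 m·K/W
  R'_calcium silicate = ln(0.0592/0.0296)/(2πk) = 0.6931/(2π·0.0533) = 2.070 m·K/W
  R'_vermiculite board = ln(0.0811/0.0592)/(2πk) = 0.3148/(2π·0.0748) = 0.6697 m·K/W
  R'_conv,out = 1/(2πr h) = 1/(2π·0.0811·7.65) = 0.2565 m·K/W
ΣR = 0.002028 + 2.070 + 0.6697 + 0.2565 = 2.998 m·K/W
Q' = ΔT/ΣR = (264 °C − 10.8 °C)/2.998 = 84.5 W/m

Q' = 84.5 W/m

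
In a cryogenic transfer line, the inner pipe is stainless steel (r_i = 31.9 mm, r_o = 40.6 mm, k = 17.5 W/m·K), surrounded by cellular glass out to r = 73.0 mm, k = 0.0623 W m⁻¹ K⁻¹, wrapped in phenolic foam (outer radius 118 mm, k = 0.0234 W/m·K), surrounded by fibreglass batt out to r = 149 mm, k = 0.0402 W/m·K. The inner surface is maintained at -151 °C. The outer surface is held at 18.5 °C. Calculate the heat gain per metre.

Q' = 29.8 W/m

Treat each layer as a resistance in series:
  R'_stainless steel = ln(0.0406/0.0319)/(2πk) = 0.2412/(2π·17.5) = 0.002193 m·K/W
  R'_cellular glass = ln(0.0730/0.0406)/(2πk) = 0.5867/(2π·0.0623) = 1.499 m·K/W
  R'_phenolic foam = ln(0.118/0.0730)/(2πk) = 0.4802/(2π·0.0234) = 3.266 m·K/W
  R'_fibreglass batt = ln(0.149/0.118)/(2πk) = 0.2333/(2π·0.0402) = 0.9235 m·K/W
ΣR = 0.002193 + 1.499 + 3.266 + 0.9235 = 5.691 m·K/W
Q' = ΔT/ΣR = (-151 °C − 18.5 °C)/5.691 = -29.8 W/m
(Negative Q' ⇒ heat flows inward; heat gain = 29.8 W/m.)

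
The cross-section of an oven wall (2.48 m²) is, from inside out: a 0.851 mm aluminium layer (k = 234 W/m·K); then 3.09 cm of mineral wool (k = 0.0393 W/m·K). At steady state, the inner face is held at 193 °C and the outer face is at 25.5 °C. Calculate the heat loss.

Q = 528 W

Treat each layer as a resistance in series:
  R_aluminium = L/(kA) = 8.51×10^-4/(234·2.48) = 1.466×10^-6 K/W
  R_mineral wool = L/(kA) = 0.0309/(0.0393·2.48) = 0.3170 K/W
ΣR = 1.466×10^-6 + 0.3170 = 0.3170 K/W
Q = ΔT/ΣR = (193 °C − 25.5 °C)/0.3170 = 528 W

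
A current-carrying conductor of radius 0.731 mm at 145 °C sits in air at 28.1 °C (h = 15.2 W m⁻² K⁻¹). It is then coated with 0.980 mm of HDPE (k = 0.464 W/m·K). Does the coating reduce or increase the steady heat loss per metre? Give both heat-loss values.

Critical radius for a cylinder: r_cr = k/h = 0.0305 m = 3.05 cm.
Outer radius after coating: r₂ = 7.31×10^-4 + 9.80×10^-4 = 0.001711 m.
Since r₁ < r_cr and r₂ ≤ r_cr, the coating moves toward the maximum at r_cr — heat loss rises.
Bare: R = 1/(2πr₁h) = 14.32 m·K/W; Q = 116.9/14.32 = 8.16 W/m.
Coated: R = R_cond + R_conv = 6.411 m·K/W; Q = 116.9/6.411 = 18.2 W/m.

increases: 8.16 → 18.2 W/m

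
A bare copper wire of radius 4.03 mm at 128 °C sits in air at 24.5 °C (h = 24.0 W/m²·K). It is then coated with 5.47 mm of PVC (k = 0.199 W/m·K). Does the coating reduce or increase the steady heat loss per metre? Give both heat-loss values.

Critical radius for a cylinder: r_cr = k/h = 0.00829 m = 0.829 cm.
Outer radius after coating: r₂ = 0.00403 + 0.00547 = 0.00950 m.
r₁ < r_cr < r₂: heat loss rises to a maximum at r_cr then falls. Whether the coating helps depends on whether Q(r₂) has dropped back below Q(r₁).
Bare: R = 1/(2πr₁h) = 1.646 m·K/W; Q = 103.5/1.646 = 62.9 W/m.
Coated: R = R_cond + R_conv = 1.384 m·K/W; Q = 103.5/1.384 = 74.8 W/m.

increases: 62.9 → 74.8 W/m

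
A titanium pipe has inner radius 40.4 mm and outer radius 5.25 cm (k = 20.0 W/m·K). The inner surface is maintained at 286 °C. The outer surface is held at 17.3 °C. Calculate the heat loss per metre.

Q' = 129 kW/m

Q' = 2πk·ΔT/ln(r₂/r₁) = 2π × 20.0 × 268.7 / ln(0.0525/0.0404) = 1.29×10^5 W/m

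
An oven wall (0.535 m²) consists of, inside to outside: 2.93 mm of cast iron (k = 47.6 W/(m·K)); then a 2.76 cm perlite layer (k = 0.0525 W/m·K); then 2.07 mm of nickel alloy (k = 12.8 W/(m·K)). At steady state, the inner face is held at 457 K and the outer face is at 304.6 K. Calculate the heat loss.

Treat each layer as a resistance in series:
  R_cast iron = L/(kA) = 0.00293/(47.6·0.535) = 1.151×10^-4 K/W
  R_perlite = L/(kA) = 0.0276/(0.0525·0.535) = 0.9826 K/W
  R_nickel alloy = L/(kA) = 0.00207/(12.8·0.535) = 3.023×10^-4 K/W
ΣR = 1.151×10^-4 + 0.9826 + 3.023×10^-4 = 0.9830 K/W
Q = ΔT/ΣR = (457 K − 304.6 K)/0.9830 = 155 W

Q = 155 W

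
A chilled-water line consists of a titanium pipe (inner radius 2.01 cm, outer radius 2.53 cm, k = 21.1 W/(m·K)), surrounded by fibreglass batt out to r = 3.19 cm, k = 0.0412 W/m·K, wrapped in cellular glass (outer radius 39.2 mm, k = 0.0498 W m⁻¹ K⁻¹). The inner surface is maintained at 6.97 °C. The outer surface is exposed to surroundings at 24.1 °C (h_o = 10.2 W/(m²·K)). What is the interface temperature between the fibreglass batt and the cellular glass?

Resistance network (inner→outer):
  R'_titanium = ln(0.0253/0.0201)/(2πk) = 0.2301/(2π·21.1) = 0.001736 m·K/W
  R'_fibreglass batt = ln(0.0319/0.0253)/(2πk) = 0.2318/(2π·0.0412) = 0.8954 m·K/W
  R'_cellular glass = ln(0.0392/0.0319)/(2πk) = 0.2061/(2π·0.0498) = 0.6586 m·K/W
  R'_conv,out = 1/(2πr h) = 1/(2π·0.0392·10.2) = 0.3980 m·K/W
ΣR = 0.001736 + 0.8954 + 0.6586 + 0.3980 = 1.954 m·K/W
Q' = ΔT/ΣR = (6.97 °C − 24.1 °C)/1.954 = -8.767 W/m
From the inner boundary to the fibreglass batt/cellular glass interface, ΣR_partial = 0.8971 m·K/W.
T_interface = T_in − Q'·ΣR_partial = 6.97 °C − (-8.767)(0.8971) = 14.8 °C

T = 14.8 °C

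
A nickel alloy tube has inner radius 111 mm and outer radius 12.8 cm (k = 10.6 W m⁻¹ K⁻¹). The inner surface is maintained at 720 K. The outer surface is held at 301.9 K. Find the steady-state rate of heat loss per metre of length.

Q' = 2πk·ΔT/ln(r₂/r₁) = 2π × 10.6 × 418.1 / ln(0.128/0.111) = 1.95×10^5 W/m

Q' = 1.95×10^5 W/m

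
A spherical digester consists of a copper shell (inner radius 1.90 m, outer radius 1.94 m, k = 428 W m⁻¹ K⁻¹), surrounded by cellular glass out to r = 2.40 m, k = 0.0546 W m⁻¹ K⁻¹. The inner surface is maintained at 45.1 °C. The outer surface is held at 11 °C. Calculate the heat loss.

Treat each layer as a resistance in series:
  R_copper = (1/1.90 − 1/1.94)/(4πk) = 0.01085/(4π·428) = 2.018×10^-6 K/W
  R_cellular glass = (1/1.94 − 1/2.40)/(4πk) = 0.09880/(4π·0.0546) = 0.1440 K/W
ΣR = 2.018×10^-6 + 0.1440 = 0.1440 K/W
Q = ΔT/ΣR = (45.1 °C − 11 °C)/0.1440 = 237 W

Q = 237 W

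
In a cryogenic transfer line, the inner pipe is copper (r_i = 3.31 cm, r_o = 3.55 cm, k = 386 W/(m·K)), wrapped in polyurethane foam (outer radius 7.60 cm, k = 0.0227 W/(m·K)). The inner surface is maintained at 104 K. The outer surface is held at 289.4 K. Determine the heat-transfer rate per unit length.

Resistance network (inner→outer):
  R'_copper = ln(0.0355/0.0331)/(2πk) = 0.07000/(2π·386) = 2.886×10^-5 m·K/W
  R'_polyurethane foam = ln(0.0760/0.0355)/(2πk) = 0.7612/(2π·0.0227) = 5.337 m·K/W
ΣR = 2.886×10^-5 + 5.337 = 5.337 m·K/W
Q' = ΔT/ΣR = (104 K − 289.4 K)/5.337 = -34.7 W/m
(Negative Q' ⇒ heat flows inward; heat gain = 34.7 W/m.)

Q' = 34.7 W/m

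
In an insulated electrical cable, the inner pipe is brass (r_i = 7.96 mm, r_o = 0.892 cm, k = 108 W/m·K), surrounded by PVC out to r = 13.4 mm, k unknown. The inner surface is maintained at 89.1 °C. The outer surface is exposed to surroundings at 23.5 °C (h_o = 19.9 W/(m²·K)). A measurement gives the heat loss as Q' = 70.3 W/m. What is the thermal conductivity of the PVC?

ΣR = ΔT/Q' = |89.1 − 23.5|/70.3 = 0.9331 m·K/W
Known resistances:
  R'_brass = ln(0.00892/0.00796)/(2πk) = 0.1139/(2π·108) = 1.678×10^-4 m·K/W
  R'_conv,out = 1/(2πr h) = 1/(2π·0.0134·19.9) = 0.5968 m·K/W
R_PVC = ΣR − ΣR_known = 0.9331 − 0.5970 = 0.3361 m·K/W
ln(r₂/r₁)/(2πk) = 0.3361 ⇒ k = 0.4070/(2π·0.3361) = 0.193 W/m·K

k = 0.193 W/m·K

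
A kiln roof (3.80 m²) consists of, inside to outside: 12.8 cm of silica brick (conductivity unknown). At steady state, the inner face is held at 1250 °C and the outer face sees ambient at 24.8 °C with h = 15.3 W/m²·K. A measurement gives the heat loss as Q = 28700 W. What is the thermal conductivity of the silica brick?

k = 1.32 W/m·K

ΣR = ΔT/Q = |1250 − 24.8|/28700 = 0.04269 K/W
Known resistances:
  R_conv,out = 1/(hA) = 1/(15.3·3.80) = 0.01720 K/W
R_silica brick = ΣR − ΣR_known = 0.04269 − 0.01720 = 0.02549 K/W
L/(kA) = 0.02549 ⇒ k = 0.128/(0.02549·3.80) = 1.32 W/m·K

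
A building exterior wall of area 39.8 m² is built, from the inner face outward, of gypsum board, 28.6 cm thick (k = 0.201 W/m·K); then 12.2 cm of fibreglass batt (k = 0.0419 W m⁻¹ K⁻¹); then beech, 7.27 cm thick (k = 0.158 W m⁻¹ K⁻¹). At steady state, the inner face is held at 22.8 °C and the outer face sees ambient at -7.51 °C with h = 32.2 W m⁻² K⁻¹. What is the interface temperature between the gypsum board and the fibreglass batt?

T = 13.9 °C

Resistance network (inner→outer):
  R_gypsum board = L/(kA) = 0.286/(0.201·39.8) = 0.03575 K/W
  R_fibreglass batt = L/(kA) = 0.122/(0.0419·39.8) = 0.07316 K/W
  R_beech = L/(kA) = 0.0727/(0.158·39.8) = 0.01156 K/W
  R_conv,out = 1/(hA) = 1/(32.2·39.8) = 7.803×10^-4 K/W
ΣR = 0.03575 + 0.07316 + 0.01156 + 7.803×10^-4 = 0.1213 K/W
Q = ΔT/ΣR = (22.8 °C − -7.51 °C)/0.1213 = 249.9 W
From the inner boundary to the gypsum board/fibreglass batt interface, ΣR_partial = 0.03575 K/W.
T_interface = T_in − Q·ΣR_partial = 22.8 °C − (249.9)(0.03575) = 13.9 °C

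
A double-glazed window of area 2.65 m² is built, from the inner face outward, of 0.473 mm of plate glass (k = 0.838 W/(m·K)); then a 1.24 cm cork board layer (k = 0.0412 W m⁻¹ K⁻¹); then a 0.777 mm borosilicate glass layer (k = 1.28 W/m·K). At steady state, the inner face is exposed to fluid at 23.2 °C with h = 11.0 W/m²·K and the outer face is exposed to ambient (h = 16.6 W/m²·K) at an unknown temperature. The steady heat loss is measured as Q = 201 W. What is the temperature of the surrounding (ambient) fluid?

Sum the resistances:
  R_conv,in = 1/(hA) = 1/(11.0·2.65) = 0.03431 K/W
  R_plate glass = L/(kA) = 4.73×10^-4/(0.838·2.65) = 2.130×10^-4 K/W
  R_cork board = L/(kA) = 0.0124/(0.0412·2.65) = 0.1136 K/W
  R_borosilicate glass = L/(kA) = 7.77×10^-4/(1.28·2.65) = 2.291×10^-4 K/W
  R_conv,out = 1/(hA) = 1/(16.6·2.65) = 0.02273 K/W
ΣR = 0.1711 K/W
ΔT = Q·ΣR = 201 × 0.1711 = 34.39 K
Heat flows outward, so T_out = T_in − ΔT = 23.2 − 34.39 = -11.2 °C

T_out = -11.2 °C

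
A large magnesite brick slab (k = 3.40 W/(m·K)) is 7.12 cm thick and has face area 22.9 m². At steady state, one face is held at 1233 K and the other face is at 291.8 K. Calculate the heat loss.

Q = 1030 kW

Q = kA·ΔT/L = 3.40 × 22.9 × |1233 K − 291.8 K| / 0.0712 = 1.03×10^6 W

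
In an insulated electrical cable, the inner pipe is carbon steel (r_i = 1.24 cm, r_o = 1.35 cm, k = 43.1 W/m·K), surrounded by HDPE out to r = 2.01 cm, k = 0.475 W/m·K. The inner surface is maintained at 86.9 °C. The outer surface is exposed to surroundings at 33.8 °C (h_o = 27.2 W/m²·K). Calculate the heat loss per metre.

Q' = 125 W/m

Treat each layer as a resistance in series:
  R'_carbon steel = ln(0.0135/0.0124)/(2πk) = 0.08499/(2π·43.1) = 3.139×10^-4 m·K/W
  R'_HDPE = ln(0.0201/0.0135)/(2πk) = 0.3980/(2π·0.475) = 0.1334 m·K/W
  R'_conv,out = 1/(2πr h) = 1/(2π·0.0201·27.2) = 0.2911 m·K/W
ΣR = 3.139×10^-4 + 0.1334 + 0.2911 = 0.4248 m·K/W
Q' = ΔT/ΣR = (86.9 °C − 33.8 °C)/0.4248 = 125 W/m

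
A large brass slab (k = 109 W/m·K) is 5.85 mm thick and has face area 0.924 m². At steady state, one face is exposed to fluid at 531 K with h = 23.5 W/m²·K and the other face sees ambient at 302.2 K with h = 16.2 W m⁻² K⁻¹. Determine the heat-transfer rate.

Q = 2030 W

Treat each layer as a resistance in series:
  R_conv,in = 1/(hA) = 1/(23.5·0.924) = 0.04605 K/W
  R_brass = L/(kA) = 0.00585/(109·0.924) = 5.808×10^-5 K/W
  R_conv,out = 1/(hA) = 1/(16.2·0.924) = 0.06681 K/W
ΣR = 0.04605 + 5.808×10^-5 + 0.06681 = 0.1129 K/W
Q = ΔT/ΣR = (531 K − 302.2 K)/0.1129 = 2030 W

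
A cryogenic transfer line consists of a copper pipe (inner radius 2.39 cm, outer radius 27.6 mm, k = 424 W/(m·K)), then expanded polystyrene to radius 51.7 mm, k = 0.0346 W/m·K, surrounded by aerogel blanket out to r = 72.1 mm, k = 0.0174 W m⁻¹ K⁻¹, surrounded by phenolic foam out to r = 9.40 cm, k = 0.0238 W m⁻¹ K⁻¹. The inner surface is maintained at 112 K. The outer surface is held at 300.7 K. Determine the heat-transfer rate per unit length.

Resistance network (inner→outer):
  R'_copper = ln(0.0276/0.0239)/(2πk) = 0.1439/(2π·424) = 5.403×10^-5 m·K/W
  R'_expanded polystyrene = ln(0.0517/0.0276)/(2πk) = 0.6276/(2π·0.0346) = 2.887 m·K/W
  R'_aerogel blanket = ln(0.0721/0.0517)/(2πk) = 0.3326/(2π·0.0174) = 3.042 m·K/W
  R'_phenolic foam = ln(0.0940/0.0721)/(2πk) = 0.2652/(2π·0.0238) = 1.774 m·K/W
ΣR = 5.403×10^-5 + 2.887 + 3.042 + 1.774 = 7.703 m·K/W
Q' = ΔT/ΣR = (112 K − 300.7 K)/7.703 = -24.5 W/m
(Negative Q' ⇒ heat flows inward; heat gain = 24.5 W/m.)

Q' = 24.5 W/m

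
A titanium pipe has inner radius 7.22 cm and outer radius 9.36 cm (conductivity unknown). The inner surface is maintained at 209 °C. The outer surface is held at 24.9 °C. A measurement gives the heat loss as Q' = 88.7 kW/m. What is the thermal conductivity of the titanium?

ΣR = ΔT/Q' = |209 − 24.9|/88700 = 0.002076 m·K/W
ln(r₂/r₁)/(2πk) = 0.002076 ⇒ k = 0.2596/(2π·0.002076) = 19.9 W/m·K

k = 19.9 W/m·K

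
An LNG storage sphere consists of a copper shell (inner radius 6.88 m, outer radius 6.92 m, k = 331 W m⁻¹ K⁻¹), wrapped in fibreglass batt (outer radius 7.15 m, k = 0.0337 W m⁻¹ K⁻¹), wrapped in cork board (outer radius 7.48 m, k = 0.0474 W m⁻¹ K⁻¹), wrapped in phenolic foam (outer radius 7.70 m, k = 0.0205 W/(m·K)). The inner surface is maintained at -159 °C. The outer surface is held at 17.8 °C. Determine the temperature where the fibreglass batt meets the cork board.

T = -105 °C

Series thermal resistances, inner to outer:
  R_copper = (1/6.88 − 1/6.92)/(4πk) = 8.402×10^-4/(4π·331) = 2.020×10^-7 K/W
  R_fibreglass batt = (1/6.92 − 1/7.15)/(4πk) = 0.004649/(4π·0.0337) = 0.01098 K/W
  R_cork board = (1/7.15 − 1/7.48)/(4πk) = 0.006170/(4π·0.0474) = 0.01036 K/W
  R_phenolic foam = (1/7.48 − 1/7.70)/(4πk) = 0.003820/(4π·0.0205) = 0.01483 K/W
ΣR = 2.020×10^-7 + 0.01098 + 0.01036 + 0.01483 = 0.03617 K/W
Q = ΔT/ΣR = (-159 °C − 17.8 °C)/0.03617 = -4888 W
From the inner boundary to the fibreglass batt/cork board interface, ΣR_partial = 0.01098 K/W.
T_interface = T_in − Q·ΣR_partial = -159 °C − (-4888)(0.01098) = -105 °C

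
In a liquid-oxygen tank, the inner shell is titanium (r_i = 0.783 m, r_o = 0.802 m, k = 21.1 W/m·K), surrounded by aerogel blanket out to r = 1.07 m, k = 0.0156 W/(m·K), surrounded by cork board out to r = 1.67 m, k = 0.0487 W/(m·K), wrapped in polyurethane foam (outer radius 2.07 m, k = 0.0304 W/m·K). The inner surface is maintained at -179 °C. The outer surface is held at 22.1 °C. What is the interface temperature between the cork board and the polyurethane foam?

T = -2.8 °C

Resistance network (inner→outer):
  R_titanium = (1/0.783 − 1/0.802)/(4πk) = 0.03026/(4π·21.1) = 1.141×10^-4 K/W
  R_aerogel blanket = (1/0.802 − 1/1.07)/(4πk) = 0.3123/(4π·0.0156) = 1.593 K/W
  R_cork board = (1/1.07 − 1/1.67)/(4πk) = 0.3358/(4π·0.0487) = 0.5487 K/W
  R_polyurethane foam = (1/1.67 − 1/2.07)/(4πk) = 0.1157/(4π·0.0304) = 0.3029 K/W
ΣR = 1.141×10^-4 + 1.593 + 0.5487 + 0.3029 = 2.445 K/W
Q = ΔT/ΣR = (-179 °C − 22.1 °C)/2.445 = -82.25 W
From the inner boundary to the cork board/polyurethane foam interface, ΣR_partial = 2.142 K/W.
T_interface = T_in − Q·ΣR_partial = -179 °C − (-82.25)(2.142) = -2.8 °C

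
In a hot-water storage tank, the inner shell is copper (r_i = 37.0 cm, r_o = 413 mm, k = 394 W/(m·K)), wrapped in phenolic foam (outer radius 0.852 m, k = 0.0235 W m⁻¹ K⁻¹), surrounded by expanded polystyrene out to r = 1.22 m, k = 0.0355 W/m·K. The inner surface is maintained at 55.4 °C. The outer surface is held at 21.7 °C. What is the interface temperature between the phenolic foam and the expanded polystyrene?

Treat each layer as a resistance in series:
  R_copper = (1/0.370 − 1/0.413)/(4πk) = 0.2814/(4π·394) = 5.683×10^-5 K/W
  R_phenolic foam = (1/0.413 − 1/0.852)/(4πk) = 1.248/(4π·0.0235) = 4.225 K/W
  R_expanded polystyrene = (1/0.852 − 1/1.22)/(4πk) = 0.3540/(4π·0.0355) = 0.7936 K/W
ΣR = 5.683×10^-5 + 4.225 + 0.7936 = 5.019 K/W
Q = ΔT/ΣR = (55.4 °C − 21.7 °C)/5.019 = 6.714 W
From the inner boundary to the phenolic foam/expanded polystyrene interface, ΣR_partial = 4.225 K/W.
T_interface = T_in − Q·ΣR_partial = 55.4 °C − (6.714)(4.225) = 27.0 °C

T = 27.0 °C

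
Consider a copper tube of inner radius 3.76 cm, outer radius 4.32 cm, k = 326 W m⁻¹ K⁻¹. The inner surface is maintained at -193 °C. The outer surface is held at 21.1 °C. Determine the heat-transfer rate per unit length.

Q' = 2πk·ΔT/ln(r₂/r₁) = 2π × 326 × 214.1 / ln(0.0432/0.0376) = 3.16×10^6 W/m

Q' = 3160 kW/m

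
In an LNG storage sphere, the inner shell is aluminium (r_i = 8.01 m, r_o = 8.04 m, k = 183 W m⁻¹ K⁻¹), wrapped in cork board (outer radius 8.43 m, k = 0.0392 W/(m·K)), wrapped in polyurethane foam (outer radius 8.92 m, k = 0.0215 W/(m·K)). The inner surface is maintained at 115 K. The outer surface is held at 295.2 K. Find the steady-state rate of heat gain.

Q = 5.03 kW

Series thermal resistances, inner to outer:
  R_aluminium = (1/8.01 − 1/8.04)/(4πk) = 4.658×10^-4/(4π·183) = 2.026×10^-7 K/W
  R_cork board = (1/8.04 − 1/8.43)/(4πk) = 0.005754/(4π·0.0392) = 0.01168 K/W
  R_polyurethane foam = (1/8.43 − 1/8.92)/(4πk) = 0.006516/(4π·0.0215) = 0.02412 K/W
ΣR = 2.026×10^-7 + 0.01168 + 0.02412 = 0.03580 K/W
Q = ΔT/ΣR = (115 K − 295.2 K)/0.03580 = -5030 W
(Negative Q ⇒ heat flows inward; heat gain = 5030 W.)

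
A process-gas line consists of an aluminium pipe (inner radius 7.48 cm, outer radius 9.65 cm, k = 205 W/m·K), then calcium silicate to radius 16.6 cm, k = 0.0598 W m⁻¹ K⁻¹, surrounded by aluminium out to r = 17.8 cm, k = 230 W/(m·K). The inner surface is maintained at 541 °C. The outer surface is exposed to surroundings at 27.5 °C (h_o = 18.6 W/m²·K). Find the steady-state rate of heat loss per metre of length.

Q' = 344 W/m

Resistance network (inner→outer):
  R'_aluminium = ln(0.0965/0.0748)/(2πk) = 0.2547/(2π·205) = 1.978×10^-4 m·K/W
  R'_calcium silicate = ln(0.166/0.0965)/(2πk) = 0.5424/(2π·0.0598) = 1.444 m·K/W
  R'_aluminium = ln(0.178/0.166)/(2πk) = 0.06980/(2π·230) = 4.830×10^-5 m·K/W
  R'_conv,out = 1/(2πr h) = 1/(2π·0.178·18.6) = 0.04807 m·K/W
ΣR = 1.978×10^-4 + 1.444 + 4.830×10^-5 + 0.04807 = 1.492 m·K/W
Q' = ΔT/ΣR = (541 °C − 27.5 °C)/1.492 = 344 W/m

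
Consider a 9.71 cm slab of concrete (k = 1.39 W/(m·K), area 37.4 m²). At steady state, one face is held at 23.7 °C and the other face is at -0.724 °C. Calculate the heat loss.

Q = kA·ΔT/L = 1.39 × 37.4 × |23.7 °C − -0.724 °C| / 0.0971 = 13100 W

Q = 13.1 kW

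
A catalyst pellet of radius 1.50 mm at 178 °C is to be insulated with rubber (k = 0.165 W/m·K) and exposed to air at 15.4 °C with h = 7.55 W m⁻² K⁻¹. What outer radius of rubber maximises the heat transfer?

For a sphere, r_cr = 2k_ins/h = 2·0.165/7.55 = 0.0437 m = 4.37 cm

r_cr = 4.37 cm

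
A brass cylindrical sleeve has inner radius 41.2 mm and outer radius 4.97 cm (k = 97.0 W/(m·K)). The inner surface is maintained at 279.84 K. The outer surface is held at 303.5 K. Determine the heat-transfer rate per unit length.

Q' = 76900 W/m

Q' = 2πk·ΔT/ln(r₂/r₁) = 2π × 97.0 × 23.66 / ln(0.0497/0.0412) = 76900 W/m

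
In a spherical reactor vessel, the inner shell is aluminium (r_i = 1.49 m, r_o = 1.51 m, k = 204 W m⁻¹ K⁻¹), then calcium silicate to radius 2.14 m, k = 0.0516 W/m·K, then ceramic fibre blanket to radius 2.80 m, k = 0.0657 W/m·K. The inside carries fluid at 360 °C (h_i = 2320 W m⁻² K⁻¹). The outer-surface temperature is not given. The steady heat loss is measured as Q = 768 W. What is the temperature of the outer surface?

Sum the resistances:
  R_conv,in = 1/(4πr²h) = 1/(4π·1.49²·2320) = 1.545×10^-5 K/W
  R_aluminium = (1/1.49 − 1/1.51)/(4πk) = 0.008889/(4π·204) = 3.468×10^-6 K/W
  R_calcium silicate = (1/1.51 − 1/2.14)/(4πk) = 0.1950/(4π·0.0516) = 0.3007 K/W
  R_ceramic fibre blanket = (1/2.14 − 1/2.80)/(4πk) = 0.1101/(4π·0.0657) = 0.1334 K/W
ΣR = 0.4341 K/W
ΔT = Q·ΣR = 768 × 0.4341 = 333.4 K
Heat flows outward, so T_out = T_in − ΔT = 360 − 333.4 = 26.6 °C

T_out = 26.6 °C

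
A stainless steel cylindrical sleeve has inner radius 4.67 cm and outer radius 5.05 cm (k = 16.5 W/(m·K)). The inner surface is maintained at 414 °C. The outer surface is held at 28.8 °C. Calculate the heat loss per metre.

Q' = 2πk·ΔT/ln(r₂/r₁) = 2π × 16.5 × 385.2 / ln(0.0505/0.0467) = 5.10×10^5 W/m

Q' = 510 kW/m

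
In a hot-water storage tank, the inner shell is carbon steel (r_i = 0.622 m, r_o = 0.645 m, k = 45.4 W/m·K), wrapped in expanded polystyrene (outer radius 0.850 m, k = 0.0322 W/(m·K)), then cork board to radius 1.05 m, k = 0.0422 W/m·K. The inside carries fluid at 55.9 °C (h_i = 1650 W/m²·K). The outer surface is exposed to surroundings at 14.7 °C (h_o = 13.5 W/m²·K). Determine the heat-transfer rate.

Series thermal resistances, inner to outer:
  R_conv,in = 1/(4πr²h) = 1/(4π·0.622²·1650) = 1.247×10^-4 K/W
  R_carbon steel = (1/0.622 − 1/0.645)/(4πk) = 0.05733/(4π·45.4) = 1.005×10^-4 K/W
  R_expanded polystyrene = (1/0.645 − 1/0.850)/(4πk) = 0.3739/(4π·0.0322) = 0.9241 K/W
  R_cork board = (1/0.850 − 1/1.05)/(4πk) = 0.2241/(4π·0.0422) = 0.4226 K/W
  R_conv,out = 1/(4πr²h) = 1/(4π·1.05²·13.5) = 0.005347 K/W
ΣR = 1.247×10^-4 + 1.005×10^-4 + 0.9241 + 0.4226 + 0.005347 = 1.352 K/W
Q = ΔT/ΣR = (55.9 °C − 14.7 °C)/1.352 = 30.5 W

Q = 30.5 W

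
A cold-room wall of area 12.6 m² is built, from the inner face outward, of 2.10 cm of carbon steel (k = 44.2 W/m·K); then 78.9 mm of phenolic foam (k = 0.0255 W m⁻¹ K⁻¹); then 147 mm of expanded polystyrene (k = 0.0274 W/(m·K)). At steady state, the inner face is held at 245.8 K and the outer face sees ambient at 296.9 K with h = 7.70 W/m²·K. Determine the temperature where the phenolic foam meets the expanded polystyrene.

Resistance network (inner→outer):
  R_carbon steel = L/(kA) = 0.0210/(44.2·12.6) = 3.771×10^-5 K/W
  R_phenolic foam = L/(kA) = 0.0789/(0.0255·12.6) = 0.2456 K/W
  R_expanded polystyrene = L/(kA) = 0.147/(0.0274·12.6) = 0.4258 K/W
  R_conv,out = 1/(hA) = 1/(7.70·12.6) = 0.01031 K/W
ΣR = 3.771×10^-5 + 0.2456 + 0.4258 + 0.01031 = 0.6817 K/W
Q = ΔT/ΣR = (245.8 K − 296.9 K)/0.6817 = -74.96 W
From the inner boundary to the phenolic foam/expanded polystyrene interface, ΣR_partial = 0.2456 K/W.
T_interface = T_in − Q·ΣR_partial = 245.8 K − (-74.96)(0.2456) = 264.21 K

T = 264.21 K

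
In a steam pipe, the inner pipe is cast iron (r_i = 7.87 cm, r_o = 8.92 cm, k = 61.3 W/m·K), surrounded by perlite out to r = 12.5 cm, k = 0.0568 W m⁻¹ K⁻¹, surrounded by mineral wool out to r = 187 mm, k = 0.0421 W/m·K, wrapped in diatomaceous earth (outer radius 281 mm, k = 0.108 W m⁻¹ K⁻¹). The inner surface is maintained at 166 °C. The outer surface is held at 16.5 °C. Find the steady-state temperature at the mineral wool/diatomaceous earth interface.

Resistance network (inner→outer):
  R'_cast iron = ln(0.0892/0.0787)/(2πk) = 0.1252/(2π·61.3) = 3.252×10^-4 m·K/W
  R'_perlite = ln(0.125/0.0892)/(2πk) = 0.3374/(2π·0.0568) = 0.9455 m·K/W
  R'_mineral wool = ln(0.187/0.125)/(2πk) = 0.4028/(2π·0.0421) = 1.523 m·K/W
  R'_diatomaceous earth = ln(0.281/0.187)/(2πk) = 0.4072/(2π·0.108) = 0.6001 m·K/W
ΣR = 3.252×10^-4 + 0.9455 + 1.523 + 0.6001 = 3.069 m·K/W
Q' = ΔT/ΣR = (166 °C − 16.5 °C)/3.069 = 48.71 W/m
From the inner boundary to the mineral wool/diatomaceous earth interface, ΣR_partial = 2.469 m·K/W.
T_interface = T_in − Q'·ΣR_partial = 166 °C − (48.71)(2.469) = 45.7 °C

T = 45.7 °C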